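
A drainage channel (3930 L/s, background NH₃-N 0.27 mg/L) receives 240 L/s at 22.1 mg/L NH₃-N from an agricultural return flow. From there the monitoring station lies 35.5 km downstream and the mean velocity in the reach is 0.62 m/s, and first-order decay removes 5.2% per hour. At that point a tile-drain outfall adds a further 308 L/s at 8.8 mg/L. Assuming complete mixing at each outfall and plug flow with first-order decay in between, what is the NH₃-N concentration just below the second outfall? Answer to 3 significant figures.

1.21 mg/L

Flow-weighted average: C = (3930·0.2700 + 240.0·22.10) / 4170 = 6365/4170 = 1.526 mg/L; combined flow 4170 L/s.
Travel time t = 35.5·1000 / 0.62 = 57260 s = 15.91 h.
5.2%/h lost → k = −ln(1 − 0.052) = 0.05340 h⁻¹.
After decay, C = 1.526 × e^(−kt) = 1.526 × 0.4277 = 0.6528 mg/L.
Second outfall: C = (4170·0.6528 + 308.0·8.800)/4478 = 1.213 mg/L.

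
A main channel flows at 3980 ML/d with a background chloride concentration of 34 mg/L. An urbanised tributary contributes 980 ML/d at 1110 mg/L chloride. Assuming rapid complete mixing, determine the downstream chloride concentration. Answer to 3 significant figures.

247 mg/L

Mass balance: C = (3980·34.00 + 980.0·1110) / 4960 = 1223000/4960 = 246.6 mg/L.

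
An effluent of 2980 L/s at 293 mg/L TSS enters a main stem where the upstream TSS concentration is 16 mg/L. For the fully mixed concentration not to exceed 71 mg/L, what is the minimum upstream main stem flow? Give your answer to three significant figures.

Set C_mix = 71: (Q·16.00 + 2980·293.0) / (Q + 2980) = 71
→ Q = 2980·(293.0 − 71)/(71 − 16.00) = 12030 L/s.

12000 L/s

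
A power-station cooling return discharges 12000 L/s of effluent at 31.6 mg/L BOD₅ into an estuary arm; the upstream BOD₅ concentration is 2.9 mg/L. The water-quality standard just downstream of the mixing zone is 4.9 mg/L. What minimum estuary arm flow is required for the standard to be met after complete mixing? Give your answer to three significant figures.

160000 L/s

Set C_mix = 4.9: (Q·2.900 + 12000·31.60) / (Q + 12000) = 4.9
→ Q = 12000·(31.60 − 4.9)/(4.9 − 2.900) = 160200 L/s.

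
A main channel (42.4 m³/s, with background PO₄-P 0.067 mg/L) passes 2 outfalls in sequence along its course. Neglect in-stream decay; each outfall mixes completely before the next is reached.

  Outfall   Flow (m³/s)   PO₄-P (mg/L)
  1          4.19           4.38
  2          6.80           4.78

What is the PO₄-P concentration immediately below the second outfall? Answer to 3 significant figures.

1.01 mg/L

After outfall 1: Q = 42.40 + 4.190 = 46.59 m³/s; C = (42.40·0.06700 + 4.190·4.380)/46.59 = 0.4549 mg/L.
After outfall 2: Q = 46.59 + 6.800 = 53.39 m³/s; C = (46.59·0.4549 + 6.800·4.780)/53.39 = 1.006 mg/L.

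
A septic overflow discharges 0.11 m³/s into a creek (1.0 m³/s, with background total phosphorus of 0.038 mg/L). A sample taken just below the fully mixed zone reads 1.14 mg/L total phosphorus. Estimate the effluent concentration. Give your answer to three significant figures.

Mass balance: 1.000·0.03800 + 0.1100·Cₑ = 1.110·1.140
→ Cₑ = (1.110·1.140 − 1.000·0.03800) / 0.1100 = 11.16 mg/L.

11.2 mg/L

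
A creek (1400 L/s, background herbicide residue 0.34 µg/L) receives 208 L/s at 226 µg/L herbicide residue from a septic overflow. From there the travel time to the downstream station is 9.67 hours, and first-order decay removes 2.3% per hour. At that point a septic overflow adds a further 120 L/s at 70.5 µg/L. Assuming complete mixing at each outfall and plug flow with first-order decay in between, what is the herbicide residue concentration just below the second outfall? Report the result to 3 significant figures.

After mixing, C = (1400·0.3400 + 208.0·226.0) / 1608 = 47480/1608 = 29.53 µg/L; combined flow 1608 L/s.
2.3%/h lost → k = −ln(1 − 0.023) = 0.02327 h⁻¹.
First-order decay: C = 29.53·exp(−k·t) = 29.53·0.7985 = 23.58 µg/L.
At the second outfall, C = (1608·23.58 + 120.0·70.50) / (1608 + 120.0) = 26.84 µg/L.

26.8 µg/L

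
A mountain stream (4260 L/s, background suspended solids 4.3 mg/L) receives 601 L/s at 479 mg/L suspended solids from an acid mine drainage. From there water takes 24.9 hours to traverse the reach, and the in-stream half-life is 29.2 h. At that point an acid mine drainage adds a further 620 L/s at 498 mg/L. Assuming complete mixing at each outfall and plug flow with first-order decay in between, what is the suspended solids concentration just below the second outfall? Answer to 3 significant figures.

After mixing, C = (4260·4.300 + 601.0·479.0) / 4861 = 306200/4861 = 62.99 mg/L; combined flow 4861 L/s.
Half-life 29.2 h → k = ln 2 / 29.2 = 0.02374 h⁻¹ = 0.5697 d⁻¹.
First-order decay: C = 62.99·exp(−k·t) = 62.99·0.5537 = 34.88 mg/L.
Second outfall: C = (4861·34.88 + 620.0·498.0)/5481 = 87.27 mg/L.

87.3 mg/L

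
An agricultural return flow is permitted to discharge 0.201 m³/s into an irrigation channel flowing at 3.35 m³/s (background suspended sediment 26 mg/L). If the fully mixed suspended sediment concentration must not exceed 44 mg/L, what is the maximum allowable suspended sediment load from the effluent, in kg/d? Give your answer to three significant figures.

5970 kg/d

Mass balance at the limit: 3.350·26.00 + 0.2010·Cₑ = 3.551·44 → Cₑ = 344.0 mg/L.
Load = 0.2010 m³/s × 344.0 g/m³ × 86 400 s/d = 5974 kg/d.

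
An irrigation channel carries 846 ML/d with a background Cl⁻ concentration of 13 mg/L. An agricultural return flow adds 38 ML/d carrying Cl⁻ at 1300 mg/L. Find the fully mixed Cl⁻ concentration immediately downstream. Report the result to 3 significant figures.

Mass balance: C = (846.0·13.00 + 38.00·1300) / 884.0 = 60400/884.0 = 68.32 mg/L.

68.3 mg/L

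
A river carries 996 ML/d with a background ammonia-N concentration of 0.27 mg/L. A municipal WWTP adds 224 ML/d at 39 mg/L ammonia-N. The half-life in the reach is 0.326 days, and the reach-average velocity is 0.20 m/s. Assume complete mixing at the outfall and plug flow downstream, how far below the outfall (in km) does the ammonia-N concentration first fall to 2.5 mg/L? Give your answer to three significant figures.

8.80 km

Mixed concentration C = ΣQC/ΣQ = (996.0·0.2700 + 224.0·39.00) / 1220 = 9005/1220 = 7.381 mg/L.
Half-life 0.326 d → k = ln 2 / 0.326 = 2.126 d⁻¹.
Set 7.381·exp(−k·t) = 2.5 → t = ln(7.381/2.5)/k = 43990 s = 12.22 h.
Distance = v·t = 0.20·43990 = 8799 m = 8.799 km.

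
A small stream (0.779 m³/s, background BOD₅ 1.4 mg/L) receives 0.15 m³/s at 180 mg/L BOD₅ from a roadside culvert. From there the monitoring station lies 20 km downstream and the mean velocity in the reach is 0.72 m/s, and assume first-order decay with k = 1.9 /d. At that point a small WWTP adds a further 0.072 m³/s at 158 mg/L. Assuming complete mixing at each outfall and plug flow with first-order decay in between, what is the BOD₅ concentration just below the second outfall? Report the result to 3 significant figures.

Flow-weighted average: C = (0.7790·1.400 + 0.1500·180.0) / 0.9290 = 28.09/0.9290 = 30.24 mg/L; combined flow 0.9290 m³/s.
Travel time t = 20·1000 / 0.72 = 27780 s = 7.716 h.
After decay, C = 30.24 × e^(−kt) = 30.24 × 0.5429 = 16.42 mg/L.
At the second outfall, C = (0.9290·16.42 + 0.07200·158.0) / (0.9290 + 0.07200) = 26.60 mg/L.

26.6 mg/L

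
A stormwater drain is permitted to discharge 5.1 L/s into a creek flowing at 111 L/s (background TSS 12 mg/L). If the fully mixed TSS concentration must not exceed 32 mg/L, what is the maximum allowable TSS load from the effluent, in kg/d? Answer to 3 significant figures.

206 kg/d

Mass balance at the limit: 111.0·12.00 + 5.100·Cₑ = 116.1·32 → Cₑ = 467.3 mg/L.
5.100 L/s = 0.005100 m³/s. Load = 0.005100 m³/s × 467.3 g/m³ × 86 400 s/d = 205.9 kg/d.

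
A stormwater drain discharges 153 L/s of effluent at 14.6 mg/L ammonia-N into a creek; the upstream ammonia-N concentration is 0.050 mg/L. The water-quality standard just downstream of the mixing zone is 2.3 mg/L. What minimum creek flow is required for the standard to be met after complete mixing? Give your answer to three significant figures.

836 L/s

Set C_mix = 2.3: (Q·0.05000 + 153.0·14.60) / (Q + 153.0) = 2.3
→ Q = 153.0·(14.60 − 2.3)/(2.3 − 0.05000) = 836.4 L/s.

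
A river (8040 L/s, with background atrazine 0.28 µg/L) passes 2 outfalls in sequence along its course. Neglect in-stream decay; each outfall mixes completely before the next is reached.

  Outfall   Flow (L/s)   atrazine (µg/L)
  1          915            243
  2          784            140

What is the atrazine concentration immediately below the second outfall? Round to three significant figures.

34.3 µg/L

After outfall 1: Q = 8040 + 915.0 = 8955 L/s; C = (8040·0.2800 + 915.0·243.0)/8955 = 25.08 µg/L.
After outfall 2: Q = 8955 + 784.0 = 9739 L/s; C = (8955·25.08 + 784.0·140.0)/9739 = 34.33 µg/L.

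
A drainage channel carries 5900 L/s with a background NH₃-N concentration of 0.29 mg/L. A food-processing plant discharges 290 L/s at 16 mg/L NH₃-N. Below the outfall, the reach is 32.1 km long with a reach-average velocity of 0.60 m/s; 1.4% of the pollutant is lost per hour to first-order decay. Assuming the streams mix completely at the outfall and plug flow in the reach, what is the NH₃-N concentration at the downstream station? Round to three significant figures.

Mixed concentration C = ΣQC/ΣQ = (5900·0.2900 + 290.0·16.00) / 6190 = 6351/6190 = 1.026 mg/L.
Travel time t = 32.1·1000 / 0.60 = 53500 s = 14.86 h.
1.4%/h lost → k = −ln(1 − 0.014) = 0.01410 h⁻¹.
Decay over the reach: 1.026·exp(−kt) = 1.026·0.8110 = 0.8321 mg/L.

0.832 mg/L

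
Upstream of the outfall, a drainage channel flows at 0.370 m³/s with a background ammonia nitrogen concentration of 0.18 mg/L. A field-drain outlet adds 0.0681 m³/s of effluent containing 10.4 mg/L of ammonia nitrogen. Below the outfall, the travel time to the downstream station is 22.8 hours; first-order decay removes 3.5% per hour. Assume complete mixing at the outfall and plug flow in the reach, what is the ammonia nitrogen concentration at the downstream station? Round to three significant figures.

After mixing, C = (0.3700·0.1800 + 0.06810·10.40) / 0.4381 = 0.7748/0.4381 = 1.769 mg/L.
3.5%/h lost → k = −ln(1 − 0.035) = 0.03563 h⁻¹.
Applying C = C₀e^(−kt): 1.769 × 0.4438 = 0.7850 mg/L.

0.785 mg/L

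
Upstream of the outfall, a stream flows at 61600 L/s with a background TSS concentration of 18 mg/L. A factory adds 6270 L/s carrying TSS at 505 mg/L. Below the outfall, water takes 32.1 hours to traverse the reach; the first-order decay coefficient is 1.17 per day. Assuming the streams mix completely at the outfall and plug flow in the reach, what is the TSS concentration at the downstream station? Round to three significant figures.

13.2 mg/L

After mixing, C = (61600·18.00 + 6270·505.0) / 67870 = 4275000/67870 = 62.99 mg/L.
Decay over the reach: 62.99·exp(−kt) = 62.99·0.2091 = 13.17 mg/L.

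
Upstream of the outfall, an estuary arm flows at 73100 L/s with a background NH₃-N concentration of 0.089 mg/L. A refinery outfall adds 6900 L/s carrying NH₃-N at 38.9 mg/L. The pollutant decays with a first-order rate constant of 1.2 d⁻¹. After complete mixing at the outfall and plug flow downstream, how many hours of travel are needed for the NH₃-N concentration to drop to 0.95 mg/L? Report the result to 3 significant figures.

Mass balance: C = (73100·0.08900 + 6900·38.90) / 80000 = 274900/80000 = 3.436 mg/L.
3.436·exp(−k·t) = 0.95 → t = ln(3.436/0.95)/k = 92570 s = 25.71 h.

25.7 h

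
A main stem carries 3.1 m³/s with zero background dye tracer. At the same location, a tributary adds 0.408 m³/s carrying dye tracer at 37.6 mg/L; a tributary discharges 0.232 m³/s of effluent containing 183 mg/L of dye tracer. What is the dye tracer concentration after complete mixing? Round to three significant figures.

After mixing, C = (3.100·0 + 0.4080·37.60 + 0.2320·183.0) / 3.740 = 57.80/3.740 = 15.45 mg/L.

15.5 mg/L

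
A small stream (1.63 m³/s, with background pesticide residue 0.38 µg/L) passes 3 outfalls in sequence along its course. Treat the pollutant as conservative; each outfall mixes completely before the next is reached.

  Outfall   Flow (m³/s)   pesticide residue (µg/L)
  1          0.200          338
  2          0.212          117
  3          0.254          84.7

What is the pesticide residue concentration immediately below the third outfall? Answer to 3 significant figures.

Outfall 1: combined Q = 1.830 m³/s; C = (1.630·0.3800 + 0.2000·338.0)/1.830 = 37.28 µg/L.
Outfall 2: combined Q = 2.042 m³/s; C = (1.830·37.28 + 0.2120·117.0)/2.042 = 45.56 µg/L.
Outfall 3: combined Q = 2.296 m³/s; C = (2.042·45.56 + 0.2540·84.70)/2.296 = 49.89 µg/L.

49.9 µg/L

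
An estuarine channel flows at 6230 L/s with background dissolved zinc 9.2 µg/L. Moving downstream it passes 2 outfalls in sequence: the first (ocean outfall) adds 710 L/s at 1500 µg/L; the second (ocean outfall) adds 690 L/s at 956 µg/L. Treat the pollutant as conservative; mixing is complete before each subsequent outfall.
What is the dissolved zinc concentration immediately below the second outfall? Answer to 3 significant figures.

234 µg/L

Outfall 1: combined Q = 6940 L/s; C = (6230·9.200 + 710.0·1500)/6940 = 161.7 µg/L.
Outfall 2: combined Q = 7630 L/s; C = (6940·161.7 + 690.0·956.0)/7630 = 233.5 µg/L.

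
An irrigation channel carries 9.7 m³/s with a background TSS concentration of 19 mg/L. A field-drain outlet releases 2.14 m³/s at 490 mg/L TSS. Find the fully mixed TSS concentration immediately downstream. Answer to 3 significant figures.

104 mg/L

Conservation of mass: C = (9.700·19.00 + 2.140·490.0) / 11.84 = 1233/11.84 = 104.1 mg/L.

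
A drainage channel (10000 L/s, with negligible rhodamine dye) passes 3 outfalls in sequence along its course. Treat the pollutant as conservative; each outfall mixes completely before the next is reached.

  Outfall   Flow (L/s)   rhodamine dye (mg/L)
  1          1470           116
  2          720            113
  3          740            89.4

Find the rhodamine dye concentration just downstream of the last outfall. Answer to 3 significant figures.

Outfall 1: combined Q = 11470 L/s; C = (10000·0 + 1470·116.0)/11470 = 14.87 mg/L.
Outfall 2: combined Q = 12190 L/s; C = (11470·14.87 + 720.0·113.0)/12190 = 20.66 mg/L.
Outfall 3: combined Q = 12930 L/s; C = (12190·20.66 + 740.0·89.40)/12930 = 24.60 mg/L.

24.6 mg/L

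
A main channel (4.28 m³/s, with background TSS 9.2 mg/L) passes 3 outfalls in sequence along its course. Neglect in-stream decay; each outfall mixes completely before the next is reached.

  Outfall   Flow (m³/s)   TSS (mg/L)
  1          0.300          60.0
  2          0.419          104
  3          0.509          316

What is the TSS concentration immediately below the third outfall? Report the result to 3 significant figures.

Below outfall 1: Q → 4.580 m³/s, C = (4.280·9.200 + 0.3000·60.00)/4.580 = 12.53 mg/L.
Below outfall 2: Q → 4.999 m³/s, C = (4.580·12.53 + 0.4190·104.0)/4.999 = 20.19 mg/L.
Below outfall 3: Q → 5.508 m³/s, C = (4.999·20.19 + 0.5090·316.0)/5.508 = 47.53 mg/L.

47.5 mg/L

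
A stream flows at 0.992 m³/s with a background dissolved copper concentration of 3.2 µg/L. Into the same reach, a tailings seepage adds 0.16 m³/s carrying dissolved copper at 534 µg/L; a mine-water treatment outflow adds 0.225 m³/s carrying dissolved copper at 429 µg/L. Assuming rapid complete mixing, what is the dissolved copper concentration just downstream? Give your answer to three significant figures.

Flow-weighted average: C = (0.9920·3.200 + 0.1600·534.0 + 0.2250·429.0) / 1.377 = 185.1/1.377 = 134.5 µg/L.

134 µg/L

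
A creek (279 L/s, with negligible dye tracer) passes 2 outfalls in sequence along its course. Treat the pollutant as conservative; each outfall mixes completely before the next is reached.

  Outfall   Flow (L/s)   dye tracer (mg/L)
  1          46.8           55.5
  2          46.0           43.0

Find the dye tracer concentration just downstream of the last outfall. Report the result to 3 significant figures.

12.3 mg/L

Below outfall 1: Q → 325.8 L/s, C = (279.0·0 + 46.80·55.50)/325.8 = 7.972 mg/L.
Below outfall 2: Q → 371.8 L/s, C = (325.8·7.972 + 46.00·43.00)/371.8 = 12.31 mg/L.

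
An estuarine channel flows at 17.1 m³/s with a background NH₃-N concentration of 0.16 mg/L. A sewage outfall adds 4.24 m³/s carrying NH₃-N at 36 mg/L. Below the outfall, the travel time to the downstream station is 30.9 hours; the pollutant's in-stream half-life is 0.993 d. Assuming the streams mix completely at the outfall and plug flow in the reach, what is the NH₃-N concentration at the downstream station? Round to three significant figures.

2.96 mg/L

Flow-weighted average: C = (17.10·0.1600 + 4.240·36.00) / 21.34 = 155.4/21.34 = 7.281 mg/L.
Half-life 0.993 d → k = ln 2 / 0.993 = 0.6980 d⁻¹.
First-order decay: C = 7.281·exp(−k·t) = 7.281·0.4071 = 2.964 mg/L.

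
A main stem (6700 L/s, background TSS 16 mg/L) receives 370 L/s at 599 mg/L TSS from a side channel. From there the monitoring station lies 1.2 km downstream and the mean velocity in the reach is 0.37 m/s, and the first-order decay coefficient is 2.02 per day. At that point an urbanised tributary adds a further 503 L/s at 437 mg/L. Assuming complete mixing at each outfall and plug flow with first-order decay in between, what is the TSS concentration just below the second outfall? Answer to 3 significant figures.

69.3 mg/L

Flow-weighted average: C = (6700·16.00 + 370.0·599.0) / 7070 = 328800/7070 = 46.51 mg/L; combined flow 7070 L/s.
Travel time t = 1.2·1000 / 0.37 = 3243 s = 0.9009 h.
Applying C = C₀e^(−kt): 46.51 × 0.9270 = 43.11 mg/L.
Second outfall: C = (7070·43.11 + 503.0·437.0)/7573 = 69.28 mg/L.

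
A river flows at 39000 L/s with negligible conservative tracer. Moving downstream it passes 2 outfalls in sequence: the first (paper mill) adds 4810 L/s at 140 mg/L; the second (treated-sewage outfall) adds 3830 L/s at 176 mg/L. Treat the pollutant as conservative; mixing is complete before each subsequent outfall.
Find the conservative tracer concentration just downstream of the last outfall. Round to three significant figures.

After outfall 1: Q = 39000 + 4810 = 43810 L/s; C = (39000·0 + 4810·140.0)/43810 = 15.37 mg/L.
After outfall 2: Q = 43810 + 3830 = 47640 L/s; C = (43810·15.37 + 3830·176.0)/47640 = 28.28 mg/L.

28.3 mg/L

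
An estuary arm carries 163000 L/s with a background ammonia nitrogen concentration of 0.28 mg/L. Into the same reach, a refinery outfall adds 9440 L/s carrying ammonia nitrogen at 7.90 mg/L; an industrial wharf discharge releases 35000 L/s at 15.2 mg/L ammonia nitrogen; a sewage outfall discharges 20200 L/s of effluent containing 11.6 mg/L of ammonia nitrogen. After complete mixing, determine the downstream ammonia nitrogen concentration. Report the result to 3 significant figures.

Conservation of mass: C = (163000·0.2800 + 9440·7.900 + 35000·15.20 + 20200·11.60) / 227600 = 886500/227600 = 3.894 mg/L.

3.89 mg/L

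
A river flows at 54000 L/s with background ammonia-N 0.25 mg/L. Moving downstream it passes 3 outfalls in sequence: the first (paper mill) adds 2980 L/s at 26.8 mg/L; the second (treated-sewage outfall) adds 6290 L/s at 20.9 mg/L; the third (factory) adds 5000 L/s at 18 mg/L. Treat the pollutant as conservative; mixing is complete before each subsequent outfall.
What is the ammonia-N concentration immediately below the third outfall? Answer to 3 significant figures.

4.61 mg/L

Below outfall 1: Q → 56980 L/s, C = (54000·0.2500 + 2980·26.80)/56980 = 1.639 mg/L.
Below outfall 2: Q → 63270 L/s, C = (56980·1.639 + 6290·20.90)/63270 = 3.553 mg/L.
Below outfall 3: Q → 68270 L/s, C = (63270·3.553 + 5000·18.00)/68270 = 4.611 mg/L.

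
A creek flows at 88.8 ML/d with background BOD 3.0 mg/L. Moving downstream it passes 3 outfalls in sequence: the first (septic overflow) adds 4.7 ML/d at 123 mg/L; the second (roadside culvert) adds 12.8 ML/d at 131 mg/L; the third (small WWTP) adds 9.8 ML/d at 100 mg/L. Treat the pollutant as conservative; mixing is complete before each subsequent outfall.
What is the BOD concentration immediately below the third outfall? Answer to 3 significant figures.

30.2 mg/L

Below outfall 1: Q → 93.50 ML/d, C = (88.80·3.000 + 4.700·123.0)/93.50 = 9.032 mg/L.
Below outfall 2: Q → 106.3 ML/d, C = (93.50·9.032 + 12.80·131.0)/106.3 = 23.72 mg/L.
Below outfall 3: Q → 116.1 ML/d, C = (106.3·23.72 + 9.800·100.0)/116.1 = 30.16 mg/L.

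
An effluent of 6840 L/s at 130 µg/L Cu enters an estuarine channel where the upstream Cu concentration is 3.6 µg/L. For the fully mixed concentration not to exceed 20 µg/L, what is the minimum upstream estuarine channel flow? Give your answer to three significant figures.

Set C_mix = 20: (Q·3.600 + 6840·130.0) / (Q + 6840) = 20
→ Q = 6840·(130.0 − 20)/(20 − 3.600) = 45880 L/s.

45900 L/s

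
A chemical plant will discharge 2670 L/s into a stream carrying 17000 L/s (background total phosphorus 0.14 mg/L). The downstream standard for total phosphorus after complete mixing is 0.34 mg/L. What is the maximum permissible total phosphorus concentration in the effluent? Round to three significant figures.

1.61 mg/L

At the limit, (Qr·Cr + Qe·Cₑ)/(Qr + Qe) = 0.34:
Cₑ = (19670·0.34 − 17000·0.1400) / 2670 = 1.613 mg/L.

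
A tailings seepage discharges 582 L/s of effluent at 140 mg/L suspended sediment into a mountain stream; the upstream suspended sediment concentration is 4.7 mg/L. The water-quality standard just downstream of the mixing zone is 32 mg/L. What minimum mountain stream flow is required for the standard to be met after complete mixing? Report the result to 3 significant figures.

2300 L/s

Set C_mix = 32: (Q·4.700 + 582.0·140.0) / (Q + 582.0) = 32
→ Q = 582.0·(140.0 − 32)/(32 − 4.700) = 2302 L/s.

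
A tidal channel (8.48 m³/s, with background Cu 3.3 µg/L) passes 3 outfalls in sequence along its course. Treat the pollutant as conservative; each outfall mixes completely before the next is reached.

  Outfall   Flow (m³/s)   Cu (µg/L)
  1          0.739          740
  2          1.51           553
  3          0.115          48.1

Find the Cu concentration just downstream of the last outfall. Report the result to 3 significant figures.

After outfall 1: Q = 8.480 + 0.7390 = 9.219 m³/s; C = (8.480·3.300 + 0.7390·740.0)/9.219 = 62.35 µg/L.
After outfall 2: Q = 9.219 + 1.510 = 10.73 m³/s; C = (9.219·62.35 + 1.510·553.0)/10.73 = 131.4 µg/L.
After outfall 3: Q = 10.73 + 0.1150 = 10.84 m³/s; C = (10.73·131.4 + 0.1150·48.10)/10.84 = 130.5 µg/L.

131 µg/L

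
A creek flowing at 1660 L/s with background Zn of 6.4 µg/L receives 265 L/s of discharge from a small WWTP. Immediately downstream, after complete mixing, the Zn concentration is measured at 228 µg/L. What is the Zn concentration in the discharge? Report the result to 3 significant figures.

Mass balance: 1660·6.400 + 265.0·Cₑ = 1925·228.0
→ Cₑ = (1925·228.0 − 1660·6.400) / 265.0 = 1616 µg/L.

1620 µg/L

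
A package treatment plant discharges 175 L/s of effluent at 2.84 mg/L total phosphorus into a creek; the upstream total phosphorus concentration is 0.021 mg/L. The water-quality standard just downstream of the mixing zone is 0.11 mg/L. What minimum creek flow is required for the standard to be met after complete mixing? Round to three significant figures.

Set C_mix = 0.11: (Q·0.02100 + 175.0·2.840) / (Q + 175.0) = 0.11
→ Q = 175.0·(2.840 − 0.11)/(0.11 − 0.02100) = 5368 L/s.

5370 L/s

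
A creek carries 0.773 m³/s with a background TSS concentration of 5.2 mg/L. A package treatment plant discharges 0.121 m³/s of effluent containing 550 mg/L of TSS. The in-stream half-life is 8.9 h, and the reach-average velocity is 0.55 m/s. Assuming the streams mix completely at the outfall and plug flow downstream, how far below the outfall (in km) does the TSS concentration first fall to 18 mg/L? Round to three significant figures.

Flow-weighted average: C = (0.7730·5.200 + 0.1210·550.0) / 0.8940 = 70.57/0.8940 = 78.94 mg/L.
Half-life 8.9 h → k = ln 2 / 8.9 = 0.07788 h⁻¹ = 1.869 d⁻¹.
Set 78.94·exp(−k·t) = 18 → t = ln(78.94/18)/k = 68330 s = 18.98 h.
Distance = v·t = 0.55·68330 = 37580 m = 37.58 km.

37.6 km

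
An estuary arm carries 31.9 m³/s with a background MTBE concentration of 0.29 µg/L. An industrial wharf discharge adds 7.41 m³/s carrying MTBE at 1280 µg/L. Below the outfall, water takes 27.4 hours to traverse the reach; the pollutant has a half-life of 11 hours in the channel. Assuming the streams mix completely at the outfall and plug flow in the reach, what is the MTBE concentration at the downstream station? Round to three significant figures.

43.0 µg/L

Conservation of mass: C = (31.90·0.2900 + 7.410·1280) / 39.31 = 9494/39.31 = 241.5 µg/L.
Half-life 11 h → k = ln 2 / 11 = 0.06301 h⁻¹ = 1.512 d⁻¹.
First-order decay: C = 241.5·exp(−k·t) = 241.5·0.1779 = 42.96 µg/L.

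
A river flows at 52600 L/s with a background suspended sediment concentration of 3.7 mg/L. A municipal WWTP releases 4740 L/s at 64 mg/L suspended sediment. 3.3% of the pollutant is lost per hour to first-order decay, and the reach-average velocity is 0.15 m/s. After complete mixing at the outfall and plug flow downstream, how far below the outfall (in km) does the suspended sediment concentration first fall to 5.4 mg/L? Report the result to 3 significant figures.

Flow-weighted average: C = (52600·3.700 + 4740·64.00) / 57340 = 498000/57340 = 8.685 mg/L.
3.3%/h lost → k = −ln(1 − 0.033) = 0.03356 h⁻¹.
Set 8.685·exp(−k·t) = 5.4 → t = ln(8.685/5.4)/k = 50980 s = 14.16 h.
Distance = v·t = 0.15·50980 = 7646 m = 7.646 km.

7.65 km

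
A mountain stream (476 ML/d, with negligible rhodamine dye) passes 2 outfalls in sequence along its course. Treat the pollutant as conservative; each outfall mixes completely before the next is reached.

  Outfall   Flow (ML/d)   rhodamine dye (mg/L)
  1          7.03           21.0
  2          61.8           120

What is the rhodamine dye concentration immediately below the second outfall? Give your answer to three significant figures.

After outfall 1: Q = 476.0 + 7.030 = 483.0 ML/d; C = (476.0·0 + 7.030·21.00)/483.0 = 0.3056 mg/L.
After outfall 2: Q = 483.0 + 61.80 = 544.8 ML/d; C = (483.0·0.3056 + 61.80·120.0)/544.8 = 13.88 mg/L.

13.9 mg/L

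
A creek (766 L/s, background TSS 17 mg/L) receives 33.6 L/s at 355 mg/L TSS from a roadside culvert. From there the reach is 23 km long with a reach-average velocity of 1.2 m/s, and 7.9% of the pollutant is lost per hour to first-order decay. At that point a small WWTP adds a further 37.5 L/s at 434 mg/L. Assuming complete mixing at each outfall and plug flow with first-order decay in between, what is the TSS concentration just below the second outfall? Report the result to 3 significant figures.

38.7 mg/L

Mass balance: C = (766.0·17.00 + 33.60·355.0) / 799.6 = 24950/799.6 = 31.20 mg/L; combined flow 799.6 L/s.
Travel time t = 23·1000 / 1.2 = 19170 s = 5.324 h.
7.9%/h lost → k = −ln(1 − 0.079) = 0.08230 h⁻¹.
First-order decay: C = 31.20·exp(−k·t) = 31.20·0.6452 = 20.13 mg/L.
Second outfall: C = (799.6·20.13 + 37.50·434.0)/837.1 = 38.67 mg/L.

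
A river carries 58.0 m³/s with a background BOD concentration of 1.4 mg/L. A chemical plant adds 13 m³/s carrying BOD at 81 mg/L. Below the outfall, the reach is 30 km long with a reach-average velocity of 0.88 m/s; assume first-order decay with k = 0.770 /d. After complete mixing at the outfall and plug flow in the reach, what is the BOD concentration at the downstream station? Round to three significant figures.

After mixing, C = (58.00·1.400 + 13.00·81.00) / 71.00 = 1134/71.00 = 15.97 mg/L.
Travel time t = 30·1000 / 0.88 = 34090 s = 9.470 h.
First-order decay: C = 15.97·exp(−k·t) = 15.97·0.7380 = 11.79 mg/L.

11.8 mg/L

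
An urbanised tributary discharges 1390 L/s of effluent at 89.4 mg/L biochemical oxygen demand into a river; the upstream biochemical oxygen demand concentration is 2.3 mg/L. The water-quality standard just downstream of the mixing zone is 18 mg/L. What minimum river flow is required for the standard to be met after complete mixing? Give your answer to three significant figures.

6320 L/s

Set C_mix = 18: (Q·2.300 + 1390·89.40) / (Q + 1390) = 18
→ Q = 1390·(89.40 − 18)/(18 − 2.300) = 6321 L/s.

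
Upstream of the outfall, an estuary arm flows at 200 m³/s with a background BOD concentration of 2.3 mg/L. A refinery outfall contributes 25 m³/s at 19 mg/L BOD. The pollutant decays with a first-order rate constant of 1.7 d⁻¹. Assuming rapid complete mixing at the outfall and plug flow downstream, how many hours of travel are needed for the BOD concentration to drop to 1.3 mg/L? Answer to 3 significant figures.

16.4 h

Conservation of mass: C = (200.0·2.300 + 25.00·19.00) / 225.0 = 935.0/225.0 = 4.156 mg/L.
4.156·exp(−k·t) = 1.3 → t = ln(4.156/1.3)/k = 59060 s = 16.41 h.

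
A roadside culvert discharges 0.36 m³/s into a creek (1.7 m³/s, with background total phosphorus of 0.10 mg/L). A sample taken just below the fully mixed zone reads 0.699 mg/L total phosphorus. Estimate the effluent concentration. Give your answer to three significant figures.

Mass balance: 1.700·0.1000 + 0.3600·Cₑ = 2.060·0.6990
→ Cₑ = (2.060·0.6990 − 1.700·0.1000) / 0.3600 = 3.528 mg/L.

3.53 mg/L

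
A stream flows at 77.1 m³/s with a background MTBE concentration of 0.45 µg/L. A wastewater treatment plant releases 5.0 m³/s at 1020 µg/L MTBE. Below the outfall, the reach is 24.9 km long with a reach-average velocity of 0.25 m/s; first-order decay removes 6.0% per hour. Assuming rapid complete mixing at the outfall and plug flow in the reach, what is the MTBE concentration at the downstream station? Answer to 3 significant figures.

Mixed concentration C = ΣQC/ΣQ = (77.10·0.4500 + 5.000·1020) / 82.10 = 5135/82.10 = 62.54 µg/L.
Travel time t = 24.9·1000 / 0.25 = 99600 s = 27.67 h.
6.0%/h lost → k = −ln(1 − 0.06) = 0.06188 h⁻¹.
Decay over the reach: 62.54·exp(−kt) = 62.54·0.1805 = 11.29 µg/L.

11.3 µg/L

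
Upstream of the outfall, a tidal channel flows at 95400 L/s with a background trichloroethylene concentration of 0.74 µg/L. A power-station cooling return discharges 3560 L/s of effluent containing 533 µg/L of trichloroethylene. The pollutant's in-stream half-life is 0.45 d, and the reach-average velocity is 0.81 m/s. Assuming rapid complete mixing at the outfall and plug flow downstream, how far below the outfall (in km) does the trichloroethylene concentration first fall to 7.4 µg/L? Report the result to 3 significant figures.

Flow-weighted average: C = (95400·0.7400 + 3560·533.0) / 98960 = 1968000/98960 = 19.89 µg/L.
Half-life 0.45 d → k = ln 2 / 0.45 = 1.540 d⁻¹.
Set 19.89·exp(−k·t) = 7.4 → t = ln(19.89/7.4)/k = 55450 s = 15.40 h.
Distance = v·t = 0.81·55450 = 44920 m = 44.92 km.

44.9 km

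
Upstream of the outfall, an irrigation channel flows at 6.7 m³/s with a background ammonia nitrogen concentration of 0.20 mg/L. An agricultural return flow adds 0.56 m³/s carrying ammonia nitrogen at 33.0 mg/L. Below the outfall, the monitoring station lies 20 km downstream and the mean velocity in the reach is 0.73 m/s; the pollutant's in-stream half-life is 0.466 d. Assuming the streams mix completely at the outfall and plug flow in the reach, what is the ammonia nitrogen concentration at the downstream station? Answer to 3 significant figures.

Conservation of mass: C = (6.700·0.2000 + 0.5600·33.00) / 7.260 = 19.82/7.260 = 2.730 mg/L.
Travel time t = 20·1000 / 0.73 = 27400 s = 7.610 h.
Half-life 0.466 d → k = ln 2 / 0.466 = 1.487 d⁻¹.
Applying C = C₀e^(−kt): 2.730 × 0.6240 = 1.703 mg/L.

1.70 mg/L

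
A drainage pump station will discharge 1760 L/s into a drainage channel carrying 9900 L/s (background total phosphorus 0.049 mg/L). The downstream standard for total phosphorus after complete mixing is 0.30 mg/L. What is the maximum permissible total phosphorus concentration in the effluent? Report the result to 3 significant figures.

At the limit, (Qr·Cr + Qe·Cₑ)/(Qr + Qe) = 0.30:
Cₑ = (11660·0.30 − 9900·0.04900) / 1760 = 1.712 mg/L.

1.71 mg/L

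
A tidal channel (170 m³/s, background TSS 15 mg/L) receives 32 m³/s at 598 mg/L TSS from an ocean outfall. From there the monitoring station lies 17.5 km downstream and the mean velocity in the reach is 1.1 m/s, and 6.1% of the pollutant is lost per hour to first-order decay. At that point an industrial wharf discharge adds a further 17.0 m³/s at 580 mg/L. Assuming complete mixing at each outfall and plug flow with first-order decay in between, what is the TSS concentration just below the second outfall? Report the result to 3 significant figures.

120 mg/L

Conservation of mass: C = (170.0·15.00 + 32.00·598.0) / 202.0 = 21690/202.0 = 107.4 mg/L; combined flow 202.0 m³/s.
Travel time t = 17.5·1000 / 1.1 = 15910 s = 4.419 h.
6.1%/h lost → k = −ln(1 − 0.061) = 0.06294 h⁻¹.
After decay, C = 107.4 × e^(−kt) = 107.4 × 0.7572 = 81.29 mg/L.
Second outfall: C = (202.0·81.29 + 17.00·580.0)/219.0 = 120.0 mg/L.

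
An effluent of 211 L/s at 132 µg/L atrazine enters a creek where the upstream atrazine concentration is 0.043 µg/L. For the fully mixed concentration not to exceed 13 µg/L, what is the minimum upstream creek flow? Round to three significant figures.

1940 L/s

Set C_mix = 13: (Q·0.04300 + 211.0·132.0) / (Q + 211.0) = 13
→ Q = 211.0·(132.0 − 13)/(13 − 0.04300) = 1938 L/s.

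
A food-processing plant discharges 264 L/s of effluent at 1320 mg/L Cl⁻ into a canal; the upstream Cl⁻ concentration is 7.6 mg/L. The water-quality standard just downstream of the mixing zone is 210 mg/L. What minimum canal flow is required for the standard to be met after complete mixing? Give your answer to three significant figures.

1450 L/s

Set C_mix = 210: (Q·7.600 + 264.0·1320) / (Q + 264.0) = 210
→ Q = 264.0·(1320 − 210)/(210 − 7.600) = 1448 L/s.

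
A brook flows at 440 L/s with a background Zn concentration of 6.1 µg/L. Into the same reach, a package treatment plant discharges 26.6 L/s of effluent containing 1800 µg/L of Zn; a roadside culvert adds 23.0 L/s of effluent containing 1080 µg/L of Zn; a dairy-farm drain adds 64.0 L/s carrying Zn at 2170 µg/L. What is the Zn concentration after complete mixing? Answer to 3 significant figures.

Flow-weighted average: C = (440.0·6.100 + 26.60·1800 + 23.00·1080 + 64.00·2170) / 553.6 = 214300/553.6 = 387.1 µg/L.

387 µg/L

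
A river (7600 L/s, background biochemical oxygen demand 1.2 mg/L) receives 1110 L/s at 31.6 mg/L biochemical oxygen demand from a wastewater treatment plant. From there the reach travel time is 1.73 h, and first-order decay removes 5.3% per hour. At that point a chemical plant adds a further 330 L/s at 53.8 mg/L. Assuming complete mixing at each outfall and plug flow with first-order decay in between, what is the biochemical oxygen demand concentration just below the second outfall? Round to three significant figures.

6.41 mg/L

Conservation of mass: C = (7600·1.200 + 1110·31.60) / 8710 = 44200/8710 = 5.074 mg/L; combined flow 8710 L/s.
5.3%/h lost → k = −ln(1 − 0.053) = 0.05446 h⁻¹.
After decay, C = 5.074 × e^(−kt) = 5.074 × 0.9101 = 4.618 mg/L.
Second outfall: C = (8710·4.618 + 330.0·53.80)/9040 = 6.413 mg/L.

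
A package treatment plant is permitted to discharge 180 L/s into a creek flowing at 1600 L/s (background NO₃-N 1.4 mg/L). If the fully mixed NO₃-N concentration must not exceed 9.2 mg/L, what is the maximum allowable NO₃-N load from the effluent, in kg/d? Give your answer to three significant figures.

1220 kg/d

Mass balance at the limit: 1600·1.400 + 180.0·Cₑ = 1780·9.2 → Cₑ = 78.53 mg/L.
180.0 L/s = 0.1800 m³/s. Load = 0.1800 m³/s × 78.53 g/m³ × 86 400 s/d = 1221 kg/d.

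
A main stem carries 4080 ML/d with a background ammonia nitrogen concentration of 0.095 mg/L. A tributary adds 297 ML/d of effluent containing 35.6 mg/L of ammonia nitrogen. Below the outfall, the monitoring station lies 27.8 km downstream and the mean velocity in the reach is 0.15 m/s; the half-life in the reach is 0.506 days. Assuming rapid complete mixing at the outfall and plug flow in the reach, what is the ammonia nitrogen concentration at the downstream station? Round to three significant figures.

0.133 mg/L

Mass balance: C = (4080·0.09500 + 297.0·35.60) / 4377 = 10960/4377 = 2.504 mg/L.
Travel time t = 27.8·1000 / 0.15 = 185300 s = 51.48 h.
Half-life 0.506 d → k = ln 2 / 0.506 = 1.370 d⁻¹.
First-order decay: C = 2.504·exp(−k·t) = 2.504·0.05295 = 0.1326 mg/L.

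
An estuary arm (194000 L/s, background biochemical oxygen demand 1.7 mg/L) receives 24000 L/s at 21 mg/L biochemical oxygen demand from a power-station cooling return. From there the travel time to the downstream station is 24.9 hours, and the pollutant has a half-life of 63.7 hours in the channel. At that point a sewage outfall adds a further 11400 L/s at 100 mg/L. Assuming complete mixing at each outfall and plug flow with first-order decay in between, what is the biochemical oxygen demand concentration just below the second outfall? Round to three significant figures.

7.74 mg/L

Conservation of mass: C = (194000·1.700 + 24000·21.00) / 218000 = 833800/218000 = 3.825 mg/L; combined flow 218000 L/s.
Half-life 63.7 h → k = ln 2 / 63.7 = 0.01088 h⁻¹ = 0.2612 d⁻¹.
First-order decay: C = 3.825·exp(−k·t) = 3.825·0.7627 = 2.917 mg/L.
Second outfall: C = (218000·2.917 + 11400·100.0)/229400 = 7.742 mg/L.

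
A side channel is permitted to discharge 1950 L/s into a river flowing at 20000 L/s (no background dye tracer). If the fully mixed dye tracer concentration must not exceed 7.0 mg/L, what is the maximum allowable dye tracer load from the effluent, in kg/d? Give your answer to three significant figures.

Mass balance at the limit: 20000·0 + 1950·Cₑ = 21950·7.0 → Cₑ = 78.79 mg/L.
1950 L/s = 1.950 m³/s. Load = 1.950 m³/s × 78.79 g/m³ × 86 400 s/d = 13280 kg/d.

13300 kg/d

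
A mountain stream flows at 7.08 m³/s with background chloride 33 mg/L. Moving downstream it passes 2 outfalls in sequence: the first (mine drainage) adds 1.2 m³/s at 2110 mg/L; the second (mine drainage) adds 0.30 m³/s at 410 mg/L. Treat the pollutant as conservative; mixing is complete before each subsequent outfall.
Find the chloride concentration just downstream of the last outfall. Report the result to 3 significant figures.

337 mg/L

After outfall 1: Q = 7.080 + 1.200 = 8.280 m³/s; C = (7.080·33.00 + 1.200·2110)/8.280 = 334.0 mg/L.
After outfall 2: Q = 8.280 + 0.3000 = 8.580 m³/s; C = (8.280·334.0 + 0.3000·410.0)/8.580 = 336.7 mg/L.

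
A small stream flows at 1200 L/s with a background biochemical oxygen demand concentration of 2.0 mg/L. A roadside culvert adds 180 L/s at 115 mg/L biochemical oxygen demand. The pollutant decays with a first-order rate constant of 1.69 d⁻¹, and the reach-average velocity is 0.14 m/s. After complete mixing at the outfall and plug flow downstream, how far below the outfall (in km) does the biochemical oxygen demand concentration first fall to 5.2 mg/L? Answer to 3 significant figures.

Mass balance: C = (1200·2.000 + 180.0·115.0) / 1380 = 23100/1380 = 16.74 mg/L.
Set 16.74·exp(−k·t) = 5.2 → t = ln(16.74/5.2)/k = 59770 s = 16.60 h.
Distance = v·t = 0.14·59770 = 8368 m = 8.368 km.

8.37 km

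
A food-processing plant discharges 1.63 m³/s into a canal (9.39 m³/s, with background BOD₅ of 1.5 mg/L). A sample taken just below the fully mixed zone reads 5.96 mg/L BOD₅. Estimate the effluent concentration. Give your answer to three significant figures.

Mass balance: 9.390·1.500 + 1.630·Cₑ = 11.02·5.960
→ Cₑ = (11.02·5.960 − 9.390·1.500) / 1.630 = 31.65 mg/L.

31.7 mg/L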